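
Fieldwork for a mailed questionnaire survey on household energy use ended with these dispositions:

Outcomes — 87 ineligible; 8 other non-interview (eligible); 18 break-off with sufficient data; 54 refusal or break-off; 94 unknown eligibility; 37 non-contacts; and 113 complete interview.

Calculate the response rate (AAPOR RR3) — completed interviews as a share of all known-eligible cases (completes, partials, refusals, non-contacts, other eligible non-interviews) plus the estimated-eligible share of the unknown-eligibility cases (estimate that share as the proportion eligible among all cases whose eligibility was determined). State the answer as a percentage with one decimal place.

Num = 113
Known eligible = 113 + 18 + 54 + 37 + 8 = 230
e = 230 / (230 + 87) = 230 / 317 = 0.7256
e × U = 0.7256 × 94 = 68.21
Denom = 230 + 68.21 = 298.21
RR3 = 113 / 298.21 = 0.3789

37.9%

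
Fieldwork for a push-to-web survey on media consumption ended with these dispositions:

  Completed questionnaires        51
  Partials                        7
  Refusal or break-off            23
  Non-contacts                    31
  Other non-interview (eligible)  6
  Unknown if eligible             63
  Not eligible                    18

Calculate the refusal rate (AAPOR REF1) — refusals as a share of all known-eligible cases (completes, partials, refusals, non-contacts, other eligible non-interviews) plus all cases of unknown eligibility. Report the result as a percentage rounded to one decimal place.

Num: 23
Denominator: 51 + 7 + 23 + 31 + 6 + 63 = 181
REF1 = 23 / 181 = 0.1271

12.7%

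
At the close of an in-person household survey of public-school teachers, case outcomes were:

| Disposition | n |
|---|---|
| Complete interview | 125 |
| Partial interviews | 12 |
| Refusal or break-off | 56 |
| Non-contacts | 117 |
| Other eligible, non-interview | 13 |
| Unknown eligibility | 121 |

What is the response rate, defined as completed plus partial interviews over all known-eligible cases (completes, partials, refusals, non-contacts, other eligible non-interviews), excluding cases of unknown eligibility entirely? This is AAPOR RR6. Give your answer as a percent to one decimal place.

42.4%

Num = 125 + 12 = 137
Denominator = 125 + 12 + 56 + 117 + 13 = 323
RR6 = 137 / 323 = 0.4241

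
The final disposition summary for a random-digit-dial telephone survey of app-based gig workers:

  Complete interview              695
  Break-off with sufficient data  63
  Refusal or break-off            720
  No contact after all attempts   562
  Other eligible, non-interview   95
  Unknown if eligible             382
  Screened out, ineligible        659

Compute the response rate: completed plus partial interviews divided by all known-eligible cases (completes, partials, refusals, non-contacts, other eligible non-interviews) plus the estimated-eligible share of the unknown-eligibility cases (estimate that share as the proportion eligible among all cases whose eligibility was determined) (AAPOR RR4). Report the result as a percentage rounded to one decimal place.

Top: 695 + 63 = 758
Known eligible: 695 + 63 + 720 + 562 + 95 = 2135
e = 2135 / (2135 + 659) = 2135 / 2794 = 0.7641
Estimated eligible among unknowns: 0.7641 × 382 = 291.89
Denominator: 2135 + 291.89 = 2426.89
RR4 = 758 / 2426.89 = 0.3123

31.2%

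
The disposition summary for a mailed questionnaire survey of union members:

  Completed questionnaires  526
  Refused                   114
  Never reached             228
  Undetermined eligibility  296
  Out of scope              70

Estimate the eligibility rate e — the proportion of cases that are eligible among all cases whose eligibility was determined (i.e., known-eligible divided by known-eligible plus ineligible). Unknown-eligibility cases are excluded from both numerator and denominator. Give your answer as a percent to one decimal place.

92.5%

Eligible (known) = 526 + 114 + 228 = 868
e = 868 / (868 + 70) = 868 / 938 = 0.9254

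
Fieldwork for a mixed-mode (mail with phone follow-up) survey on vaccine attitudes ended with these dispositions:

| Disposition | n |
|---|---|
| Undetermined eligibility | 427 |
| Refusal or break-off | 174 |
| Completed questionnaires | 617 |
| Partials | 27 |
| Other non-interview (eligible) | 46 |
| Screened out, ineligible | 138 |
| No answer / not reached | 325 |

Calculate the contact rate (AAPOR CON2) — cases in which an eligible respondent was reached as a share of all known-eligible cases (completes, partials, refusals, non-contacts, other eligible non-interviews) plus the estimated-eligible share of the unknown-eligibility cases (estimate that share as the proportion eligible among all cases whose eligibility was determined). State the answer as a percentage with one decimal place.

Numerator: 617 + 27 + 174 + 46 = 864
Eligible (known): 617 + 27 + 174 + 325 + 46 = 1189
e = 1189 / (1189 + 138) = 1189 / 1327 = 0.8960
Estimated eligible among unknowns: 0.8960 × 427 = 382.59
Denom: 1189 + 382.59 = 1571.59
CON2 = 864 / 1571.59 = 0.5498

55.0%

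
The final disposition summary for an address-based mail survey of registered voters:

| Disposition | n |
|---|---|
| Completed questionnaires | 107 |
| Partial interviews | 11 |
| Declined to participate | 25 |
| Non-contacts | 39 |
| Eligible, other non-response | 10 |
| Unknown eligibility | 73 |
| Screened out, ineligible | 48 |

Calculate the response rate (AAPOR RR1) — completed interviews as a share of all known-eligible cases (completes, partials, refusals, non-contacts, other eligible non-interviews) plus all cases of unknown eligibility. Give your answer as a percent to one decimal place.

40.4%

Top = 107
Base = 107 + 11 + 25 + 39 + 10 + 73 = 265
RR1 = 107 / 265 = 0.4038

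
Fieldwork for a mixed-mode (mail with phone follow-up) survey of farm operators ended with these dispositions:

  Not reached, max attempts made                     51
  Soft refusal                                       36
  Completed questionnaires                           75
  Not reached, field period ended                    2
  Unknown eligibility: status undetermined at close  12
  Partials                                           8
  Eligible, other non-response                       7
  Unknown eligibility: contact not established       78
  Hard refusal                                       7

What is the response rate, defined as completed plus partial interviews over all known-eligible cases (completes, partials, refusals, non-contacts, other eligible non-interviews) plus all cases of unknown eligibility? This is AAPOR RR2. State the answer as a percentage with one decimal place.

30.1%

Declined to participate = 7 + 36 = 43
Never reached = 2 + 51 = 53
Unknown if eligible = 78 + 12 = 90
Top = 75 + 8 = 83
Denominator = 75 + 8 + 43 + 53 + 7 + 90 = 276
RR2 = 83 / 276 = 0.3007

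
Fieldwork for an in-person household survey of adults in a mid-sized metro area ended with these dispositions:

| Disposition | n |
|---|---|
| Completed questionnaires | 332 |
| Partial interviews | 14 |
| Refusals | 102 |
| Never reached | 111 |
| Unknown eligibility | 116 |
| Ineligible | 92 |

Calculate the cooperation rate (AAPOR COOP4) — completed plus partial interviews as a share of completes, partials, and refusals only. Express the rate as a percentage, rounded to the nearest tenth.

77.2%

Numerator = 332 + 14 = 346
Base = 332 + 14 + 102 = 448
COOP4 = 346 / 448 = 0.7723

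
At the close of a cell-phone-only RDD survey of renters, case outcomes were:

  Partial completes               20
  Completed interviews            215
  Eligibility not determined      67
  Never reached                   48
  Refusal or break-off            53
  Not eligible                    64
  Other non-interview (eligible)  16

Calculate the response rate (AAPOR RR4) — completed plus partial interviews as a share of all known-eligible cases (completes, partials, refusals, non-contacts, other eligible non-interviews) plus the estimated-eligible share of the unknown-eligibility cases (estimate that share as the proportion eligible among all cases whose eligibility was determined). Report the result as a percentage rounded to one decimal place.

57.5%

Top = 215 + 20 = 235
Eligible (known) = 215 + 20 + 53 + 48 + 16 = 352
e = 352 / (352 + 64) = 352 / 416 = 0.8462
Eligible share of unknowns = 0.8462 × 67 = 56.70
Denom = 352 + 56.70 = 408.70
RR4 = 235 / 408.70 = 0.5750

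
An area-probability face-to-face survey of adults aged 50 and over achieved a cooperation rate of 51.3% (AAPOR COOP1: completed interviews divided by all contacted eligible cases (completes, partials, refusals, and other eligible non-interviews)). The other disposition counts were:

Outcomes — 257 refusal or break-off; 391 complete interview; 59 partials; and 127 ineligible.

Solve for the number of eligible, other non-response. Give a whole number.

COOP1 = 391 / D = 0.513
D = 391 / 0.513 = 762.2
Rest of base = 707
eligible, other non-response = 762.2 − 707 ≈ 55

55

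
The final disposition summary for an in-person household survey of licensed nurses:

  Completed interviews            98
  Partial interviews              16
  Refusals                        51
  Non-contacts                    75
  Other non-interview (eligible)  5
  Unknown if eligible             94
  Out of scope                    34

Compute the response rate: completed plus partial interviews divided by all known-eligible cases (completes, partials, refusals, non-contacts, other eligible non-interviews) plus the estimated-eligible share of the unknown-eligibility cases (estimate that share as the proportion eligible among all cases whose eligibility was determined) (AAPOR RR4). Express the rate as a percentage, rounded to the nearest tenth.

Top → 98 + 16 = 114
Eligible (known) → 98 + 16 + 51 + 75 + 5 = 245
e = 245 / (245 + 34) = 245 / 279 = 0.8781
e × U → 0.8781 × 94 = 82.54
Denominator → 245 + 82.54 = 327.54
RR4 = 114 / 327.54 = 0.3480

34.8%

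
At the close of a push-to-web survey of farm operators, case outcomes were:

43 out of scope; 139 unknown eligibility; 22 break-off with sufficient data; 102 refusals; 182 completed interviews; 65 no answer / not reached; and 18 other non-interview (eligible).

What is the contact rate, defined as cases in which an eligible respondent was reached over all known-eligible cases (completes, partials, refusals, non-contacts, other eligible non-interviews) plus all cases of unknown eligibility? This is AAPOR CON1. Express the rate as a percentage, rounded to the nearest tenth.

61.4%

Num → 182 + 22 + 102 + 18 = 324
Base → 182 + 22 + 102 + 65 + 18 + 139 = 528
CON1 = 324 / 528 = 0.6136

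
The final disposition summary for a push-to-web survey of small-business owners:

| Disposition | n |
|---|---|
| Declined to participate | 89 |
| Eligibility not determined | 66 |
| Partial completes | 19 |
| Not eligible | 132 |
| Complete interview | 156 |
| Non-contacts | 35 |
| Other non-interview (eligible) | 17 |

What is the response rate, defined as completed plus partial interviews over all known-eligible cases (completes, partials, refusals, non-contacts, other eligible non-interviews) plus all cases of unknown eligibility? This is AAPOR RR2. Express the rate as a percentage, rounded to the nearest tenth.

Top: 156 + 19 = 175
Base: 156 + 19 + 89 + 35 + 17 + 66 = 382
RR2 = 175 / 382 = 0.4581

45.8%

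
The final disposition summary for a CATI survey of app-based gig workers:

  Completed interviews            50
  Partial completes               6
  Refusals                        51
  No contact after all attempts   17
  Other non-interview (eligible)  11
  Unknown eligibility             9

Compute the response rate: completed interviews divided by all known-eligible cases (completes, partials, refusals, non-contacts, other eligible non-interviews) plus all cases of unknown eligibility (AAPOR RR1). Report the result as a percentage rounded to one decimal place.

Num = 50
Denominator = 50 + 6 + 51 + 17 + 11 + 9 = 144
RR1 = 50 / 144 = 0.3472

34.7%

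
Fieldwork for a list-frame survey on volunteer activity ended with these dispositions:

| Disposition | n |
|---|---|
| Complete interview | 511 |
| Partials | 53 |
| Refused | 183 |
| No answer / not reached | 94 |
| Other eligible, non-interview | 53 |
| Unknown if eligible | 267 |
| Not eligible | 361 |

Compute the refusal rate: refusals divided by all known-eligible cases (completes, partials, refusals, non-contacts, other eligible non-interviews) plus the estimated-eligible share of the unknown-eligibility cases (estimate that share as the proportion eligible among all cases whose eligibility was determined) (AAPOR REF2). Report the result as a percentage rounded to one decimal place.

Num = 183
Determined eligible = 511 + 53 + 183 + 94 + 53 = 894
e = 894 / (894 + 361) = 894 / 1255 = 0.7124
Estimated eligible among unknowns = 0.7124 × 267 = 190.21
Base = 894 + 190.21 = 1084.21
REF2 = 183 / 1084.21 = 0.1688

16.9%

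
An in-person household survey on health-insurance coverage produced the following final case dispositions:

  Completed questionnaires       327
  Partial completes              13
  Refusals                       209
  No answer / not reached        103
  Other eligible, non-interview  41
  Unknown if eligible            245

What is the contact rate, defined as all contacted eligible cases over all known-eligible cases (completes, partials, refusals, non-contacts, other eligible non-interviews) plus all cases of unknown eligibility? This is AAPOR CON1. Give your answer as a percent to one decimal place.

62.9%

Top: 327 + 13 + 209 + 41 = 590
Base: 327 + 13 + 209 + 103 + 41 + 245 = 938
CON1 = 590 / 938 = 0.6290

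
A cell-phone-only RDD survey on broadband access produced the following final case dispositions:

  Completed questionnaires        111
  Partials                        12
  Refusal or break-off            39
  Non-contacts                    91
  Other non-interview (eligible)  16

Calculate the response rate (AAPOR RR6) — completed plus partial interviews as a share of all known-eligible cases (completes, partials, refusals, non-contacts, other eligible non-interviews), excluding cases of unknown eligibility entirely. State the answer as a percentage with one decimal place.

45.7%

Top: 111 + 12 = 123
Denom: 111 + 12 + 39 + 91 + 16 = 269
RR6 = 123 / 269 = 0.4572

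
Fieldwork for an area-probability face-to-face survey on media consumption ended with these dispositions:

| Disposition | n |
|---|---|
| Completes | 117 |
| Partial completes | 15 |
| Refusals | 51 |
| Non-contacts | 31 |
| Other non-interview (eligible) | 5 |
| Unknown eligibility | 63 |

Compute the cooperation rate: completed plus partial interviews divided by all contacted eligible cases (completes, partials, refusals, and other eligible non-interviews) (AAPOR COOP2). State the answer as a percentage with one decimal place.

70.2%

Numerator: 117 + 15 = 132
Denominator: 117 + 15 + 51 + 5 = 188
COOP2 = 132 / 188 = 0.7021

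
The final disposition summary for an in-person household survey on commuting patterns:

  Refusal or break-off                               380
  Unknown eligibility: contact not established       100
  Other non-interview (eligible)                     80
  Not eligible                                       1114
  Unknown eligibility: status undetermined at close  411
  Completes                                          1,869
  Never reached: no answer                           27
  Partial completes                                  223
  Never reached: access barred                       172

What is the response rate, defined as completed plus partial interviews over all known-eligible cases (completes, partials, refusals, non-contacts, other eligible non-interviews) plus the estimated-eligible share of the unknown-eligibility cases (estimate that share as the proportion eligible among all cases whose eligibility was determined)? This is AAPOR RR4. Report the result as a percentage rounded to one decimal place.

No answer / not reached = 27 + 172 = 199
Unknown if eligible = 100 + 411 = 511
Num = 1869 + 223 = 2092
Known eligible = 1869 + 223 + 380 + 199 + 80 = 2751
e = 2751 / (2751 + 1114) = 2751 / 3865 = 0.7118
Eligible share of unknowns = 0.7118 × 511 = 363.73
Denominator = 2751 + 363.73 = 3114.73
RR4 = 2092 / 3114.73 = 0.6716

67.2%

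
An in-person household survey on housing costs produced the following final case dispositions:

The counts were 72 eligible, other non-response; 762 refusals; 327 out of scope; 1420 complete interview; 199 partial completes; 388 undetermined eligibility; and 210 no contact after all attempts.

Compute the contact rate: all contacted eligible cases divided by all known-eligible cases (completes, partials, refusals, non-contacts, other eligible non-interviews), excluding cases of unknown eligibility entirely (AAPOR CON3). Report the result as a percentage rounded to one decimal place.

Num → 1420 + 199 + 762 + 72 = 2453
Denom → 1420 + 199 + 762 + 210 + 72 = 2663
CON3 = 2453 / 2663 = 0.9211

92.1%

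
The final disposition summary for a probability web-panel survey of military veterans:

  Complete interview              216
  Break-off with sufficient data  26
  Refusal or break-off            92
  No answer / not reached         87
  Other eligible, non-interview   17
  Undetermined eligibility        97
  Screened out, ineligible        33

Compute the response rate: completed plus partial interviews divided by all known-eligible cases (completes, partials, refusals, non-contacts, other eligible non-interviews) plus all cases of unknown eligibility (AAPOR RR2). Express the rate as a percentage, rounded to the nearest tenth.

Numerator = 216 + 26 = 242
Denominator = 216 + 26 + 92 + 87 + 17 + 97 = 535
RR2 = 242 / 535 = 0.4523

45.2%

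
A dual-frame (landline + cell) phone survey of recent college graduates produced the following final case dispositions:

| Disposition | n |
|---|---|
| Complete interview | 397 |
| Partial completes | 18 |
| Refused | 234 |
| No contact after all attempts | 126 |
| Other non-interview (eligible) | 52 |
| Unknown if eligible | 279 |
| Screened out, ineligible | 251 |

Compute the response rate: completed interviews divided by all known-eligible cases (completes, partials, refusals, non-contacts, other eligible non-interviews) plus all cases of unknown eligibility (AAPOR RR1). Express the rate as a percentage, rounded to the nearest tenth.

Top: 397
Denominator: 397 + 18 + 234 + 126 + 52 + 279 = 1106
RR1 = 397 / 1106 = 0.3590

35.9%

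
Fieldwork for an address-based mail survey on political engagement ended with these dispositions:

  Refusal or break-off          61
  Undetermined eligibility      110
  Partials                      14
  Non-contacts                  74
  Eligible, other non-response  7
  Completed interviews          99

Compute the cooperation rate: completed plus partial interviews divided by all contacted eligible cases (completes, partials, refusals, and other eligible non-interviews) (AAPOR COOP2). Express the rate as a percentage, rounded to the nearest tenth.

Num → 99 + 14 = 113
Denominator → 99 + 14 + 61 + 7 = 181
COOP2 = 113 / 181 = 0.6243

62.4%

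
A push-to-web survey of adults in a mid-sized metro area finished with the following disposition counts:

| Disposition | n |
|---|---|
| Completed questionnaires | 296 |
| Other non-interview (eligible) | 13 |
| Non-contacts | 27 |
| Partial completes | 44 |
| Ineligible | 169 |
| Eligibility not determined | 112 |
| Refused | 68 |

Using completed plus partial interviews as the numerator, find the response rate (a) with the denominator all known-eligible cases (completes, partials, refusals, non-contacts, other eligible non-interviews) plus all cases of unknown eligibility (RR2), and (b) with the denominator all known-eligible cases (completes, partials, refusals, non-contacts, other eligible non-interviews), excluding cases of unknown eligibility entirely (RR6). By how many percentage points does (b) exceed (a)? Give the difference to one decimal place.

Top: 296 + 44 = 340
Denominator: 296 + 44 + 68 + 27 + 13 + 112 = 560
RR2 = 340 / 560 = 0.6071
Denominator: 296 + 44 + 68 + 27 + 13 = 448
RR6 = 340 / 448 = 0.7589
Difference = 75.89 − 60.71 = 15.18 percentage points

15.2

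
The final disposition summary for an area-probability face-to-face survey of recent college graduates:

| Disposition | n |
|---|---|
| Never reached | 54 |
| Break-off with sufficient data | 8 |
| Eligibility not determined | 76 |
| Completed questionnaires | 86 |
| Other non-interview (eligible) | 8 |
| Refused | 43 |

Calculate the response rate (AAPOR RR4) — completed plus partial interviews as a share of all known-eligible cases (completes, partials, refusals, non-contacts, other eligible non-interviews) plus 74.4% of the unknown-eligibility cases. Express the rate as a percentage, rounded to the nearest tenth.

Numerator: 86 + 8 = 94
Determined eligible: 86 + 8 + 43 + 54 + 8 = 199
e × U: 0.7440 × 76 = 56.54
Denominator: 199 + 56.54 = 255.54
RR4 = 94 / 255.54 = 0.3678

36.8%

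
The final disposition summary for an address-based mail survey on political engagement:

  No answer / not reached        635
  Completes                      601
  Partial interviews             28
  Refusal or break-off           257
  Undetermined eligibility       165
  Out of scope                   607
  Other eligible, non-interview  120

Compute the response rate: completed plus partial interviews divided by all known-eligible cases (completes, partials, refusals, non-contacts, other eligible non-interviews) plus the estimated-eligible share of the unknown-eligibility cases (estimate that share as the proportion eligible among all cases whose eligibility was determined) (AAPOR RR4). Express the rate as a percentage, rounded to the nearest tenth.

Top: 601 + 28 = 629
Eligible (known): 601 + 28 + 257 + 635 + 120 = 1641
e = 1641 / (1641 + 607) = 1641 / 2248 = 0.7300
Estimated eligible among unknowns: 0.7300 × 165 = 120.45
Denominator: 1641 + 120.45 = 1761.45
RR4 = 629 / 1761.45 = 0.3571

35.7%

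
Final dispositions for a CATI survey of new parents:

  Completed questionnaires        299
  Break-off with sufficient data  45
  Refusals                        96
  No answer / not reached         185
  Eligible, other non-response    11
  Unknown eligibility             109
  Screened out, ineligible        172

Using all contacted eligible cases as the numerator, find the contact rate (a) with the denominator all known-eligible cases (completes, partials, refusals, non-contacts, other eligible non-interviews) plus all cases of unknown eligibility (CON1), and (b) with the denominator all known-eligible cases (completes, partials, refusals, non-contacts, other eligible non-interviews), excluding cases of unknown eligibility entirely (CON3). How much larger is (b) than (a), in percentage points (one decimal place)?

10.4

Num → 299 + 45 + 96 + 11 = 451
Denom → 299 + 45 + 96 + 185 + 11 + 109 = 745
CON1 = 451 / 745 = 0.6054
Denom → 299 + 45 + 96 + 185 + 11 = 636
CON3 = 451 / 636 = 0.7091
Difference = 70.91 − 60.54 = 10.37 percentage points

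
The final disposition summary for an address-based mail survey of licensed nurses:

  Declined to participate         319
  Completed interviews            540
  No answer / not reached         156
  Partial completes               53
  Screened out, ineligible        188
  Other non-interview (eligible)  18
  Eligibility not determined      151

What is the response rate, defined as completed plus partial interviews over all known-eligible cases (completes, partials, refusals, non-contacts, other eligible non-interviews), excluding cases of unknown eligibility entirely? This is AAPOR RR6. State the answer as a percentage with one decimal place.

54.6%

Top: 540 + 53 = 593
Base: 540 + 53 + 319 + 156 + 18 = 1086
RR6 = 593 / 1086 = 0.5460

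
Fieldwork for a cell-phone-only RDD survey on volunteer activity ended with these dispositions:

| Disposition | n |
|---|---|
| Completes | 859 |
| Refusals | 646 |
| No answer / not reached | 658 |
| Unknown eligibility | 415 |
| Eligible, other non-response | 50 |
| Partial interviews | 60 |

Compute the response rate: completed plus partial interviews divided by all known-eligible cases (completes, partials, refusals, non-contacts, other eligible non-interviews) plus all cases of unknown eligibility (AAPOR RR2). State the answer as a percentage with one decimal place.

Top: 859 + 60 = 919
Denom: 859 + 60 + 646 + 658 + 50 + 415 = 2688
RR2 = 919 / 2688 = 0.3419

34.2%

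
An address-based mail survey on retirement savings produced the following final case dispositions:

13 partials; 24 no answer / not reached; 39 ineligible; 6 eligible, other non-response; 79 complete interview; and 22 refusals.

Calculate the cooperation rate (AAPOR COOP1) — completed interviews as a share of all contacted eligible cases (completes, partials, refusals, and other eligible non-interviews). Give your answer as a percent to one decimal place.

Top = 79
Base = 79 + 13 + 22 + 6 = 120
COOP1 = 79 / 120 = 0.6583

65.8%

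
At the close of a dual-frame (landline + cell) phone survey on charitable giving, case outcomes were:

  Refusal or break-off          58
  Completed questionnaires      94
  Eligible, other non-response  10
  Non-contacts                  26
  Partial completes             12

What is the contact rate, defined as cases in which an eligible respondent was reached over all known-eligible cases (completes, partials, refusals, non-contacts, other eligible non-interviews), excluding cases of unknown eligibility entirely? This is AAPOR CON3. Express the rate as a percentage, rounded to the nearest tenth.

87.0%

Num: 94 + 12 + 58 + 10 = 174
Base: 94 + 12 + 58 + 26 + 10 = 200
CON3 = 174 / 200 = 0.8700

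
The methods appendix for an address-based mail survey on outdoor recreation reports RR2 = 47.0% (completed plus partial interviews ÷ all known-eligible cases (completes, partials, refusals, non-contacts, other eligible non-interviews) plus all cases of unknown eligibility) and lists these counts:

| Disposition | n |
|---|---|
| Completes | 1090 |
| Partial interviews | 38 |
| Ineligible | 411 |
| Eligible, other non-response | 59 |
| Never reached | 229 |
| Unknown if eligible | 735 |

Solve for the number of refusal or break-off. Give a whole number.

Top: 1090 + 38 = 1128
RR2 = 1128 / D = 0.470
D = 1128 / 0.470 = 2400.0
Remaining denominator categories sum to 2151
refusal or break-off = 2400.0 − 2151 ≈ 249

249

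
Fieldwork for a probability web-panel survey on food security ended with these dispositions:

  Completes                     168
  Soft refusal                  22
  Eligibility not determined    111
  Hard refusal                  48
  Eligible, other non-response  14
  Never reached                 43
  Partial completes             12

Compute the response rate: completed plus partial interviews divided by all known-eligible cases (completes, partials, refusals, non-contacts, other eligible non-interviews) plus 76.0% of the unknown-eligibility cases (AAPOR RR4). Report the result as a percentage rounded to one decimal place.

46.0%

Refused = 48 + 22 = 70
Top → 168 + 12 = 180
Determined eligible → 168 + 12 + 70 + 43 + 14 = 307
Eligible share of unknowns → 0.7600 × 111 = 84.36
Denom → 307 + 84.36 = 391.36
RR4 = 180 / 391.36 = 0.4599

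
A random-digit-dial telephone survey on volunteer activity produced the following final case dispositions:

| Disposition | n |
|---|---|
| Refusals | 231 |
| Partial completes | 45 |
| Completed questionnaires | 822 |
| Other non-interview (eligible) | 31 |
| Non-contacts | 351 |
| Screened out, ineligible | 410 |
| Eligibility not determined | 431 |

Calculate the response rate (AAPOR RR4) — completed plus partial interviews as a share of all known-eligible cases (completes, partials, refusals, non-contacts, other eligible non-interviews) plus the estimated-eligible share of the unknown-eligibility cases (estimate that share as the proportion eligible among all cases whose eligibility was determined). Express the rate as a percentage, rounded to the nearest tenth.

Numerator → 822 + 45 = 867
Eligible (known) → 822 + 45 + 231 + 351 + 31 = 1480
e = 1480 / (1480 + 410) = 1480 / 1890 = 0.7831
Estimated eligible among unknowns → 0.7831 × 431 = 337.52
Denominator → 1480 + 337.52 = 1817.52
RR4 = 867 / 1817.52 = 0.4770

47.7%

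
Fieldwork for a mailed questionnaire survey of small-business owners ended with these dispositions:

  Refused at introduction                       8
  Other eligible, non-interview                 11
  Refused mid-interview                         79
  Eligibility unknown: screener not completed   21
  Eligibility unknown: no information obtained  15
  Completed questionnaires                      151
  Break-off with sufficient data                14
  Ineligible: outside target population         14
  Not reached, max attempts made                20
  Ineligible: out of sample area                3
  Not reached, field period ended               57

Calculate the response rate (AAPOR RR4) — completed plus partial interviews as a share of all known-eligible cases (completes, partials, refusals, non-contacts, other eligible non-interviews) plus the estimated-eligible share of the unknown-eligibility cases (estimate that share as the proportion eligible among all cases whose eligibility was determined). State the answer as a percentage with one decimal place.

44.1%

Declined to participate = 8 + 79 = 87
Non-contacts = 57 + 20 = 77
Undetermined eligibility = 21 + 15 = 36
Ineligible = 14 + 3 = 17
Numerator = 151 + 14 = 165
Determined eligible = 151 + 14 + 87 + 77 + 11 = 340
e = 340 / (340 + 17) = 340 / 357 = 0.9524
Eligible share of unknowns = 0.9524 × 36 = 34.29
Denominator = 340 + 34.29 = 374.29
RR4 = 165 / 374.29 = 0.4408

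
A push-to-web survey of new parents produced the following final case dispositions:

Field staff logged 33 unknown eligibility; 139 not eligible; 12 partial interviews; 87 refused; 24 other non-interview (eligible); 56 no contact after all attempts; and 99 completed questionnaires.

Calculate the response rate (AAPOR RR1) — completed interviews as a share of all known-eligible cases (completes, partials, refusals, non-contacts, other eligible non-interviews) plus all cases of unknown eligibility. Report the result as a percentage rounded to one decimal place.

Num → 99
Denominator → 99 + 12 + 87 + 56 + 24 + 33 = 311
RR1 = 99 / 311 = 0.3183

31.8%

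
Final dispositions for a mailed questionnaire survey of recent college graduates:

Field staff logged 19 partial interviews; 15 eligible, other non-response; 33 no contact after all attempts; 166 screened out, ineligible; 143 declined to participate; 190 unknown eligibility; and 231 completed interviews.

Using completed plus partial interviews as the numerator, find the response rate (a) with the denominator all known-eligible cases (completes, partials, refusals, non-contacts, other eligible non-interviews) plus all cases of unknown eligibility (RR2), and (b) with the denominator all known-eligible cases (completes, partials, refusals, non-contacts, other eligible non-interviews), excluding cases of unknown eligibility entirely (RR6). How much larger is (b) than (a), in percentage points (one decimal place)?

Numerator → 231 + 19 = 250
Denom → 231 + 19 + 143 + 33 + 15 + 190 = 631
RR2 = 250 / 631 = 0.3962
Denom → 231 + 19 + 143 + 33 + 15 = 441
RR6 = 250 / 441 = 0.5669
Difference = 56.69 − 39.62 = 17.07 percentage points

17.1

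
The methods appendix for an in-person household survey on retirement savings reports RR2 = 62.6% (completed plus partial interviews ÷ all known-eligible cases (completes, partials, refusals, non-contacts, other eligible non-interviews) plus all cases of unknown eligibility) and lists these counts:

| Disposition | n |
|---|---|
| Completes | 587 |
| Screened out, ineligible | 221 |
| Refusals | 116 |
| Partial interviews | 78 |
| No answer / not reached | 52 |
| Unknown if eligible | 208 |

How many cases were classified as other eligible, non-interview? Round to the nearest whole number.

21

Numerator → 587 + 78 = 665
RR2 = 665 / D = 0.626
D = 665 / 0.626 = 1062.3
Rest of base = 1041
other eligible, non-interview = 1062.3 − 1041 ≈ 21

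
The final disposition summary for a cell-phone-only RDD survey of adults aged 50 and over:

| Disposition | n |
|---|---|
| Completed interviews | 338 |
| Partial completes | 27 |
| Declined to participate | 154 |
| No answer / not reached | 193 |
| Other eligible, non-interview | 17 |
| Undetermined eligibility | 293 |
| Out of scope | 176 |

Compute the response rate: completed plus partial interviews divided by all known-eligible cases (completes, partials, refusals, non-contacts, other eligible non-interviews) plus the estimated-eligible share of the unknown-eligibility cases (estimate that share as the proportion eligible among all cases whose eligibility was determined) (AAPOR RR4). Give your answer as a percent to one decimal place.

37.8%

Num → 338 + 27 = 365
Known eligible → 338 + 27 + 154 + 193 + 17 = 729
e = 729 / (729 + 176) = 729 / 905 = 0.8055
Estimated eligible among unknowns → 0.8055 × 293 = 236.01
Base → 729 + 236.01 = 965.01
RR4 = 365 / 965.01 = 0.3782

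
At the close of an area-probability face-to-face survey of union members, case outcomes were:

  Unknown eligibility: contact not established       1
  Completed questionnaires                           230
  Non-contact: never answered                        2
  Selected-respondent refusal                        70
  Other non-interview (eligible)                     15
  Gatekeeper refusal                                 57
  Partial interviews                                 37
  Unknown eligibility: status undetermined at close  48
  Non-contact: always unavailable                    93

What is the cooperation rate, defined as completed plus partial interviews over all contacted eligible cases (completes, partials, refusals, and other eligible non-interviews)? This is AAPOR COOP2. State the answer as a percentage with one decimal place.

Refusal or break-off = 57 + 70 = 127
No answer / not reached = 2 + 93 = 95
Unknown if eligible = 1 + 48 = 49
Numerator → 230 + 37 = 267
Base → 230 + 37 + 127 + 15 = 409
COOP2 = 267 / 409 = 0.6528

65.3%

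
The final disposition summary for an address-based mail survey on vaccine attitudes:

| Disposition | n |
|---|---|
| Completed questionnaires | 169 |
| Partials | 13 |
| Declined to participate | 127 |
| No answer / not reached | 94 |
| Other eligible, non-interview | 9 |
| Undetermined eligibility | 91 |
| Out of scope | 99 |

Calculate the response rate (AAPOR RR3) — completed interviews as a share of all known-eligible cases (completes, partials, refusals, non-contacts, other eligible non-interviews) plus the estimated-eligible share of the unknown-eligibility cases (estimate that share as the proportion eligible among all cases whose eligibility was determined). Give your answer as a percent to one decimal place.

34.8%

Num = 169
Eligible (known) = 169 + 13 + 127 + 94 + 9 = 412
e = 412 / (412 + 99) = 412 / 511 = 0.8063
e × U = 0.8063 × 91 = 73.37
Base = 412 + 73.37 = 485.37
RR3 = 169 / 485.37 = 0.3482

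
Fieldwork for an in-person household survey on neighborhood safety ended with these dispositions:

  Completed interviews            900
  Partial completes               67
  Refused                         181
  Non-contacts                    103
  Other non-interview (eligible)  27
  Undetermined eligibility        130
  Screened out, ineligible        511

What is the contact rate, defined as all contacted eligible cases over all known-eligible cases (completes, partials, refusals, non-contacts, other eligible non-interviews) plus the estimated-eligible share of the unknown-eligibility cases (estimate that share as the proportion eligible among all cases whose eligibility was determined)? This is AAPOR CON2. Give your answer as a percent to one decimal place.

Numerator = 900 + 67 + 181 + 27 = 1175
Known eligible = 900 + 67 + 181 + 103 + 27 = 1278
e = 1278 / (1278 + 511) = 1278 / 1789 = 0.7144
Estimated eligible among unknowns = 0.7144 × 130 = 92.87
Denom = 1278 + 92.87 = 1370.87
CON2 = 1175 / 1370.87 = 0.8571

85.7%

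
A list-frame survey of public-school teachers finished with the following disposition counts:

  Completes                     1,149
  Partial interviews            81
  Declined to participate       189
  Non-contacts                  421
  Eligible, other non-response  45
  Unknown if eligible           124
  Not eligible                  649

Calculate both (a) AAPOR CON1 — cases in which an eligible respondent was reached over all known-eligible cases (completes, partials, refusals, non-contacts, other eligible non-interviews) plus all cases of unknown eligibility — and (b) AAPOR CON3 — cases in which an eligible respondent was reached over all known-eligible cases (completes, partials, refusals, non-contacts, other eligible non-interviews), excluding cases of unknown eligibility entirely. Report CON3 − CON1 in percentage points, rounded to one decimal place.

Num → 1149 + 81 + 189 + 45 = 1464
Denominator → 1149 + 81 + 189 + 421 + 45 + 124 = 2009
CON1 = 1464 / 2009 = 0.7287
Denominator → 1149 + 81 + 189 + 421 + 45 = 1885
CON3 = 1464 / 1885 = 0.7767
Difference = 77.67 − 72.87 = 4.80 percentage points

4.8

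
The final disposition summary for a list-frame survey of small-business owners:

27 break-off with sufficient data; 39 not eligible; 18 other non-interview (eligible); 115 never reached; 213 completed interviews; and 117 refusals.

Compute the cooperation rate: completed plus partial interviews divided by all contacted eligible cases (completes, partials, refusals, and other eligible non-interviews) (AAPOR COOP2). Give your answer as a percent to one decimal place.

Top = 213 + 27 = 240
Denominator = 213 + 27 + 117 + 18 = 375
COOP2 = 240 / 375 = 0.6400

64.0%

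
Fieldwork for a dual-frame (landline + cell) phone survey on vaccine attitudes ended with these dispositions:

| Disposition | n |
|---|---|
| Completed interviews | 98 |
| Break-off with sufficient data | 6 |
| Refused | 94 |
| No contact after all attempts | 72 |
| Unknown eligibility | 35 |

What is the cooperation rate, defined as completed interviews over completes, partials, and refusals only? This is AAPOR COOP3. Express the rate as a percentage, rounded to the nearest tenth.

49.5%

Top → 98
Denominator → 98 + 6 + 94 = 198
COOP3 = 98 / 198 = 0.4949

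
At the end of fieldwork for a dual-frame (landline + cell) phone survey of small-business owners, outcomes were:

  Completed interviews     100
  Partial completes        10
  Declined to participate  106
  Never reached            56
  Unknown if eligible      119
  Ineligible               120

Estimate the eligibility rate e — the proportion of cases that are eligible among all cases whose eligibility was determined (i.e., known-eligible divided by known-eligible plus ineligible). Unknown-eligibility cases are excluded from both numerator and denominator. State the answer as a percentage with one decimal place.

Determined eligible = 100 + 10 + 106 + 56 = 272
e = 272 / (272 + 120) = 272 / 392 = 0.6939

69.4%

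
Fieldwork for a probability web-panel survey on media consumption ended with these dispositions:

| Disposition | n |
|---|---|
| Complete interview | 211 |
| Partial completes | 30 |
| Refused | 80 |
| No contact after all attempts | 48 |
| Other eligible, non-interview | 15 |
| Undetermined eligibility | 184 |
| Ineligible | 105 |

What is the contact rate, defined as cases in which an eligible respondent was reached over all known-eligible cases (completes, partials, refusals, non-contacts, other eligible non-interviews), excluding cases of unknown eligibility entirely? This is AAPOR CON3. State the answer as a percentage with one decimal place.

87.5%

Top → 211 + 30 + 80 + 15 = 336
Denominator → 211 + 30 + 80 + 48 + 15 = 384
CON3 = 336 / 384 = 0.8750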